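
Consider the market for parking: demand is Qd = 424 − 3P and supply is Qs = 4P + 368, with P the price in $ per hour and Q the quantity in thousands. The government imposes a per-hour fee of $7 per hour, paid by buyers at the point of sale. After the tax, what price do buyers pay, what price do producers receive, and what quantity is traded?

Before the tax: set 424 − 3P = 4P + 368 → P* = $8, Q* = 400.
With the tax collected from buyers, demand (in seller-price terms) shifts: Qd = 424 − 3(P + 7).
New equilibrium: buyers pay $12, producers receive $5, Q = 388. (Wedge: Pb − Ps = 7.)
The less price-elastic side of the market bears the larger share of a per-unit tax.

Buyers pay $12; producers receive $5; quantity = 388.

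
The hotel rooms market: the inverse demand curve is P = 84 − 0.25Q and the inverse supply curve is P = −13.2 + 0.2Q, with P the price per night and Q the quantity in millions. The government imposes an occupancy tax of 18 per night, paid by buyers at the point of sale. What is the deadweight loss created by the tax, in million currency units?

Deadweight loss = 360 million.

Inverting to Q(P) form: Qd = 336 − 4P; Qs = 5P + 66.
Before the tax: set 336 − 4P = 5P + 66 → P* = 30, Q* = 216.
With the tax collected from buyers, demand (in seller-price terms) shifts: Qd = 336 − 4(P + 18).
New equilibrium: buyers pay 40, suppliers receive 22, Q = 176. (Wedge: Pb − Ps = 18.)
Quantity falls by |ΔQ| = |216 − 176| = 40.
DWL = ½ · t · |ΔQ| = ½ · 18 · 40 = 360.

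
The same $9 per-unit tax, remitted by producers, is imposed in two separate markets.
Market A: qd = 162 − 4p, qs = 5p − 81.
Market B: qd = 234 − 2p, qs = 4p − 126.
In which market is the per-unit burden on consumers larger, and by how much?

Market A: pre-tax p* = $27, q* = 54; post-tax q = 34; per-unit burden on consumers = $5.
Market B: pre-tax p* = $60, q* = 114; post-tax q = 102; per-unit burden on consumers = $6.
Difference: $5 vs $6 → market B is larger by $1.

Market B, by $1.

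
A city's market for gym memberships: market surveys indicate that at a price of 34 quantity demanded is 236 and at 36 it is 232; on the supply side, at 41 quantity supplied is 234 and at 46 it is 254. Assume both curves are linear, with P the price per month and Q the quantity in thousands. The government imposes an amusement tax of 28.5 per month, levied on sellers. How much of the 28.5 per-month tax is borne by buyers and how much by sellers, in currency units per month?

Buyers bear 19 per month; sellers bear 9.5 per month.

Demand slope: (232 − 236)/(36 − 34) = -2, so Qd = 304 − 2P.
Supply slope: (254 − 234)/(46 − 41) = 4, so Qs = 4P + 70.
Before the tax: set 304 − 2P = 4P + 70 → P* = 39, Q* = 226.
With the tax collected from sellers, supply shifts: Qs = 4(P − 28.5) + 70.
Solving gives Q = 188 with buyers paying 58 and sellers receiving 29.5 (the 28.5 wedge).
Burden on buyers: 19; on sellers: 9.5. (They sum to 28.5.)
The less price-elastic side of the market bears the larger share of a per-unit tax.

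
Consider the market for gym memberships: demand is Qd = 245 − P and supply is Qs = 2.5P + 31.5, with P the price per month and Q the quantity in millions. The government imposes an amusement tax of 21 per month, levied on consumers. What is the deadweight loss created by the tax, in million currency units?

Deadweight loss = 157.5 million.

Before the tax: set 245 − P = 2.5P + 31.5 → P* = 61, Q* = 184.
With the tax collected from consumers, demand (in seller-price terms) shifts: Qd = 245 − (P + 21).
Solving gives Q = 169 with consumers paying 76 and suppliers receiving 55 (the 21 wedge).
Quantity falls by |ΔQ| = |184 − 169| = 15.
DWL = ½ · t · |ΔQ| = ½ · 21 · 15 = 157.5.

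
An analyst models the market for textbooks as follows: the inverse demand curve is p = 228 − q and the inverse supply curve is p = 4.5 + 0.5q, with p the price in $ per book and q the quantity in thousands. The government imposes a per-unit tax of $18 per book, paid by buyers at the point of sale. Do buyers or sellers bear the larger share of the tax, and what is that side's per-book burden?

Rewrite in direct form: qd = 228 − p and qs = 2p − 9.
Without the tax, 228 − p = 2p − 9 gives 3p = 237, so p* = $79 and q* = 149.
With the tax collected from buyers, demand (in seller-price terms) shifts: qd = 228 − (p + 18).
New equilibrium: buyers pay $91, sellers receive $73, q = 137. (Wedge: pb − ps = 18.)
Per-book burden: buyers $12, sellers $6.
Buyers take the larger share because demand is less price-elastic here (demand slope 1 vs supply slope 2).
The less price-elastic side of the market bears the larger share of a per-unit tax.

Buyers bear the larger share: $12 per book.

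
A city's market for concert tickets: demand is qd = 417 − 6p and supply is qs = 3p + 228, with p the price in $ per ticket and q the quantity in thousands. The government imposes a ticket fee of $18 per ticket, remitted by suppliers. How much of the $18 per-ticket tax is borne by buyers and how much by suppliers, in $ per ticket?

Without the tax, 417 − 6p = 3p + 228 gives 9p = 189, so p* = $21 and q* = 291.
With the tax collected from suppliers, supply shifts: qs = 3(p − 18) + 228.
Solving gives q = 255 with buyers paying $27 and suppliers receiving $9 (the $18 wedge).
Burden on buyers: $6; on suppliers: $12. (They sum to $18.)

Buyers bear $6 per ticket; suppliers bear $12 per ticket.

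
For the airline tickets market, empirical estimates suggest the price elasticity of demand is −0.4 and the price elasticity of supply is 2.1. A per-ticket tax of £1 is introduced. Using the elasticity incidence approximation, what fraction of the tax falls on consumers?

Consumers' share ≈ 0.84.

Incidence ratio: consumers' share ≈ εs / (εs + |εd|) = 2.1 / (2.1 + 0.4) = 0.84.
Supply is the more elastic side, so consumers bear the larger share.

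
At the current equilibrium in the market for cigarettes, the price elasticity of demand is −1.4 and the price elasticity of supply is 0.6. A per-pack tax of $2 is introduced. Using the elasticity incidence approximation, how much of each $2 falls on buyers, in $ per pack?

Incidence ratio: buyers' share ≈ εs / (εs + |εd|) = 0.6 / (0.6 + 1.4) = 0.3.
So buyers bear ≈ 0.3 × $2 = $0.6; sellers bear $1.4.

Buyers bear ≈ $0.6 per pack.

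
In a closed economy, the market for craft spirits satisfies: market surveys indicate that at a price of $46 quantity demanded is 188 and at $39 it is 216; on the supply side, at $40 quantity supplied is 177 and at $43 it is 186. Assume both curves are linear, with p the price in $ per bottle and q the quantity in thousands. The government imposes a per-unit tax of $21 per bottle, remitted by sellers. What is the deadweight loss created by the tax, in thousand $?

Demand slope: (216 − 188)/(39 − 46) = -4, so qd = 372 − 4p.
Supply slope: (186 − 177)/(43 − 40) = 3, so qs = 3p + 57.
Before the tax: set 372 − 4p = 3p + 57 → p* = $45, q* = 192.
With the tax collected from sellers, supply shifts: qs = 3(p − 21) + 57.
Solving gives q = 156 with buyers paying $54 and sellers receiving $33 (the $21 wedge).
Quantity falls by |ΔQ| = |192 − 156| = 36.
DWL = ½ · t · |ΔQ| = ½ · 21 · 36 = $378.

Deadweight loss = $378 thousand.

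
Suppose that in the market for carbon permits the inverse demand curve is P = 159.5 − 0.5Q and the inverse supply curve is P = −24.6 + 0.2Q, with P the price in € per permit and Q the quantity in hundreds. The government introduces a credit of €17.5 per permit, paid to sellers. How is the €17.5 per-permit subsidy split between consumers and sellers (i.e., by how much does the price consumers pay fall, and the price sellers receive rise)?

Inverting to Q(P) form: Qd = 319 − 2P; Qs = 5P + 123.
Without the subsidy, 319 − 2P = 5P + 123 gives 7P = 196, so P* = €28 and Q* = 263.
With a per-unit subsidy paid to sellers, each receives P + 17.5 per unit sold, so supply becomes Qs = 5(P + 17.5) + 123.
Solving gives Q = 288 with consumers paying €15.5 and sellers receiving €33 (the €17.5 wedge).
Gain to consumers: €12.5; to sellers: €5. (They sum to €17.5.)

Consumers gain €12.5 per permit; sellers gain €5 per permit.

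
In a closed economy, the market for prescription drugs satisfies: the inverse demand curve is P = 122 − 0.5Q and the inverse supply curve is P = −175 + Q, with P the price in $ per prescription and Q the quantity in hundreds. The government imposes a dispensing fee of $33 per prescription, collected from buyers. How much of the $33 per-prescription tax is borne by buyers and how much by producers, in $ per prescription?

Inverting to Q(P) form: Qd = 244 − 2P; Qs = P + 175.
Before the tax: set 244 − 2P = P + 175 → P* = $23, Q* = 198.
With the tax collected from buyers, demand (in seller-price terms) shifts: Qd = 244 − 2(P + 33).
Solving gives Q = 176 with buyers paying $34 and producers receiving $1 (the $33 wedge).
Burden on buyers: $11; on producers: $22. (They sum to $33.)

Buyers bear $11 per prescription; producers bear $22 per prescription.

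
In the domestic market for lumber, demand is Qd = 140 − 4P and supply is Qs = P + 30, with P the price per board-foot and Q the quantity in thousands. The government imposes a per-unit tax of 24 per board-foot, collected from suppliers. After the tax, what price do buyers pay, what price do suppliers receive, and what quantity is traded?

Buyers pay 26.8; suppliers receive 2.8; quantity = 32.8.

Before the tax: set 140 − 4P = P + 30 → P* = 22, Q* = 52.
With the tax collected from suppliers, supply shifts: Qs = (P − 24) + 30.
Solving gives Q = 32.8 with buyers paying 26.8 and suppliers receiving 2.8 (the 24 wedge).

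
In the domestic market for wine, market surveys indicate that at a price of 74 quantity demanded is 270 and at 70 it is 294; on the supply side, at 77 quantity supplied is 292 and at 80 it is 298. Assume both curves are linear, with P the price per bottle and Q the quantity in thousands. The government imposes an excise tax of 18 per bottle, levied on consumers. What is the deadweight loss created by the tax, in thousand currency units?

Demand slope: (294 − 270)/(70 − 74) = -6, so Qd = 714 − 6P.
Supply slope: (298 − 292)/(80 − 77) = 2, so Qs = 2P + 138.
Without the tax, 714 − 6P = 2P + 138 gives 8P = 576, so P* = 72 and Q* = 282.
With the tax collected from consumers, demand (in seller-price terms) shifts: Qd = 714 − 6(P + 18).
New equilibrium: consumers pay 76.5, producers receive 58.5, Q = 255. (Wedge: Pb − Ps = 18.)
Quantity falls by |ΔQ| = |282 − 255| = 27.
DWL = ½ · t · |ΔQ| = ½ · 18 · 27 = 243.

Deadweight loss = 243 thousand.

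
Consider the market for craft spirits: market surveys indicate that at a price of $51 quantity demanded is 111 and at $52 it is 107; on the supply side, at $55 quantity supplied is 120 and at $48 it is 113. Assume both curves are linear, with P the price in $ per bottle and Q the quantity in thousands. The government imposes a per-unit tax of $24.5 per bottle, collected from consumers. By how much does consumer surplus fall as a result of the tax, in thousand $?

Consumer surplus falls by $515.48 thousand.

Demand slope: (107 − 111)/(52 − 51) = -4, so Qd = 315 − 4P.
Supply slope: (113 − 120)/(48 − 55) = 1, so Qs = P + 65.
Without the tax, 315 − 4P = P + 65 gives 5P = 250, so P* = $50 and Q* = 115.
With the tax collected from consumers, demand (in seller-price terms) shifts: Qd = 315 − 4(P + 24.5).
Solving gives Q = 95.4 with consumers paying $54.9 and suppliers receiving $30.4 (the $24.5 wedge).
ΔCS is the trapezoid between Q = 95.4 and Q = 115 of height $4.9: ½ · (115 + 95.4) · 4.9 = $515.48.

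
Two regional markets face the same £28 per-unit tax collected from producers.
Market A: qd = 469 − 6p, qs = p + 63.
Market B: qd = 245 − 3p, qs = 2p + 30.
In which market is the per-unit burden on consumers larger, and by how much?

Market A: pre-tax p* = £58, q* = 121; post-tax q = 97; per-unit burden on consumers = £4.
Market B: pre-tax p* = £43, q* = 116; post-tax q = 82.4; per-unit burden on consumers = £11.2.
Difference: £4 vs £11.2 → market B is larger by £7.2.

Market B, by £7.2.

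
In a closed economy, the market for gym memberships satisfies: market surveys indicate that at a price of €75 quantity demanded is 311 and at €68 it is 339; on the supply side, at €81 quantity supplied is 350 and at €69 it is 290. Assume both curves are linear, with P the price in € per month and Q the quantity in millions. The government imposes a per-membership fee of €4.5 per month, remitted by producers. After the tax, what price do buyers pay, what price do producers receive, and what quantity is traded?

Demand slope: (339 − 311)/(68 − 75) = -4, so Qd = 611 − 4P.
Supply slope: (290 − 350)/(69 − 81) = 5, so Qs = 5P − 55.
Before the tax: set 611 − 4P = 5P − 55 → P* = €74, Q* = 315.
With the tax collected from producers, supply shifts: Qs = 5(P − 4.5) − 55.
Solving gives Q = 305 with buyers paying €76.5 and producers receiving €72 (the €4.5 wedge).
The less price-elastic side of the market bears the larger share of a per-unit tax.

Buyers pay €76.5; producers receive €72; quantity = 305.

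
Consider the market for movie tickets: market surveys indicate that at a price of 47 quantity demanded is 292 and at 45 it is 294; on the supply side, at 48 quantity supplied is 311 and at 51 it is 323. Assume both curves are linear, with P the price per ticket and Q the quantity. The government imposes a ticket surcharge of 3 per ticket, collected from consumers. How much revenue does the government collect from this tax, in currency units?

Tax revenue = 877.8.

Demand slope: (294 − 292)/(45 − 47) = -1, so Qd = 339 − P.
Supply slope: (323 − 311)/(51 − 48) = 4, so Qs = 4P + 119.
Before the tax: set 339 − P = 4P + 119 → P* = 44, Q* = 295.
With the tax collected from consumers, demand (in seller-price terms) shifts: Qd = 339 − (P + 3).
Solving gives Q = 292.6 with consumers paying 46.4 and suppliers receiving 43.4 (the 3 wedge).
Revenue = t · Q = 3 · 292.6 = 877.8.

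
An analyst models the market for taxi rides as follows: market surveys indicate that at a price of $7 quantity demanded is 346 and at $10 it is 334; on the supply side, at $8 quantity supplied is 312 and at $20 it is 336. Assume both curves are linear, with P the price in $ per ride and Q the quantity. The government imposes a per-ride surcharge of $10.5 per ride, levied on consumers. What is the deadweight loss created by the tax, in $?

Deadweight loss = $73.5.

Demand slope: (334 − 346)/(10 − 7) = -4, so Qd = 374 − 4P.
Supply slope: (336 − 312)/(20 − 8) = 2, so Qs = 2P + 296.
Without the tax, 374 − 4P = 2P + 296 gives 6P = 78, so P* = $13 and Q* = 322.
With the tax collected from consumers, demand (in seller-price terms) shifts: Qd = 374 − 4(P + 10.5).
Solving gives Q = 308 with consumers paying $16.5 and suppliers receiving $6 (the $10.5 wedge).
Quantity falls by |ΔQ| = |322 − 308| = 14.
DWL = ½ · t · |ΔQ| = ½ · 10.5 · 14 = $73.5.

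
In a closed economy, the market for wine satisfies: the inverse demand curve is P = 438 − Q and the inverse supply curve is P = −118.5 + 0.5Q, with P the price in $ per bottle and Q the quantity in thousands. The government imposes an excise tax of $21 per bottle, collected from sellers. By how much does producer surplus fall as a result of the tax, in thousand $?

Inverting to Q(P) form: Qd = 438 − P; Qs = 2P + 237.
Before the tax: set 438 − P = 2P + 237 → P* = $67, Q* = 371.
With the tax collected from sellers, supply shifts: Qs = 2(P − 21) + 237.
New equilibrium: consumers pay $81, sellers receive $60, Q = 357. (Wedge: Pb − Ps = 21.)
ΔPS is the trapezoid between Q = 357 and Q = 371 of height $7: ½ · (371 + 357) · 7 = $2548.

Producer surplus falls by $2548 thousand.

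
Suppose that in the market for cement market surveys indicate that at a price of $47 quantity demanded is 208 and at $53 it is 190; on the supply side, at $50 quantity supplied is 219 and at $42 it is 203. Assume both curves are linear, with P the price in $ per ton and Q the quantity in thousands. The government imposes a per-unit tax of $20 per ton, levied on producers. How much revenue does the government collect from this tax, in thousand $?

Tax revenue = $3740 thousand.

Demand slope: (190 − 208)/(53 − 47) = -3, so Qd = 349 − 3P.
Supply slope: (203 − 219)/(42 − 50) = 2, so Qs = 2P + 119.
Without the tax, 349 − 3P = 2P + 119 gives 5P = 230, so P* = $46 and Q* = 211.
With the tax collected from producers, supply shifts: Qs = 2(P − 20) + 119.
Solving gives Q = 187 with buyers paying $54 and producers receiving $34 (the $20 wedge).
Revenue = t · Q = 20 · 187 = $3740.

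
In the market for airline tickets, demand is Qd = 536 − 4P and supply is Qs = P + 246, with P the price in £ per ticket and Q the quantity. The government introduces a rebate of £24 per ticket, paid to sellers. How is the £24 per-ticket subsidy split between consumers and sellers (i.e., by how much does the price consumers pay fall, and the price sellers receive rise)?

Without the subsidy, 536 − 4P = P + 246 gives 5P = 290, so P* = £58 and Q* = 304.
With a per-unit subsidy paid to sellers, each receives P + 24 per unit sold, so supply becomes Qs = (P + 24) + 246.
New equilibrium: consumers pay £53.2, sellers receive £77.2, Q = 323.2. (Wedge: Pb − Ps = −24.)
Gain to consumers: £4.8; to sellers: £19.2. (They sum to £24.)

Consumers gain £4.8 per ticket; sellers gain £19.2 per ticket.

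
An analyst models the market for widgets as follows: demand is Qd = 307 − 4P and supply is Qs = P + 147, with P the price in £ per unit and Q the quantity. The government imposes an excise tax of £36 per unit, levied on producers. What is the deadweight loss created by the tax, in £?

Before the tax: set 307 − 4P = P + 147 → P* = £32, Q* = 179.
With the tax collected from producers, supply shifts: Qs = (P − 36) + 147.
New equilibrium: buyers pay £39.2, producers receive £3.2, Q = 150.2. (Wedge: Pb − Ps = 36.)
Quantity falls by |ΔQ| = |179 − 150.2| = 28.8.
DWL = ½ · t · |ΔQ| = ½ · 36 · 28.8 = £518.4.

Deadweight loss = £518.4.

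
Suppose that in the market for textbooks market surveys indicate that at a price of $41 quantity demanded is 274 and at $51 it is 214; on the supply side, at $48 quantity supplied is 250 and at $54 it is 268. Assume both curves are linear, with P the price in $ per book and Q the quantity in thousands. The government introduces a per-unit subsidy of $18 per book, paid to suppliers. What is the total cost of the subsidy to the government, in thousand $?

Demand slope: (214 − 274)/(51 − 41) = -6, so Qd = 520 − 6P.
Supply slope: (268 − 250)/(54 − 48) = 3, so Qs = 3P + 106.
Before the subsidy: set 520 − 6P = 3P + 106 → P* = $46, Q* = 244.
With a per-unit subsidy paid to suppliers, each receives P + 18 per unit sold, so supply becomes Qs = 3(P + 18) + 106.
Solving gives Q = 280 with buyers paying $40 and suppliers receiving $58 (the $18 wedge).
Outlay = t · Q = 18 · 280 = $5040.

Government outlay = $5040 thousand.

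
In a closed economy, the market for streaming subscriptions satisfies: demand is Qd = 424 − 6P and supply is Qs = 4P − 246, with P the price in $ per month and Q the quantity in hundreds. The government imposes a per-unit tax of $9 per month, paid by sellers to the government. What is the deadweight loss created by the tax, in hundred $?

Deadweight loss = $97.2 hundred.

Before the tax: set 424 − 6P = 4P − 246 → P* = $67, Q* = 22.
With the tax collected from sellers, supply shifts: Qs = 4(P − 9) − 246.
New equilibrium: buyers pay $70.6, sellers receive $61.6, Q = 0.4. (Wedge: Pb − Ps = 9.)
Quantity falls by |ΔQ| = |22 − 0.4| = 21.6.
DWL = ½ · t · |ΔQ| = ½ · 9 · 21.6 = $97.2.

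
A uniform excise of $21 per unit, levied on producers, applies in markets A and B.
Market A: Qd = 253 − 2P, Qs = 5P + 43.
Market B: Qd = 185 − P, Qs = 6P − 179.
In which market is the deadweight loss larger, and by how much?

Market A: pre-tax P* = $30, Q* = 193; post-tax Q = 163; deadweight loss = $315.
Market B: pre-tax P* = $52, Q* = 133; post-tax Q = 115; deadweight loss = $189.
Difference: $315 vs $189 → market A is larger by $126.

Market A, by $126.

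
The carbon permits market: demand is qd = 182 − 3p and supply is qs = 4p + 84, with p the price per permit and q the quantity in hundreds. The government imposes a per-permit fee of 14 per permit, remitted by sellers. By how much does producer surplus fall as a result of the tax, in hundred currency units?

Producer surplus falls by 768 hundred.

Before the tax: set 182 − 3p = 4p + 84 → p* = 14, q* = 140.
With the tax collected from sellers, supply shifts: qs = 4(p − 14) + 84.
New equilibrium: consumers pay 22, sellers receive 8, q = 116. (Wedge: pb − ps = 14.)
ΔPS is the trapezoid between Q = 116 and Q = 140 of height 6: ½ · (140 + 116) · 6 = 768.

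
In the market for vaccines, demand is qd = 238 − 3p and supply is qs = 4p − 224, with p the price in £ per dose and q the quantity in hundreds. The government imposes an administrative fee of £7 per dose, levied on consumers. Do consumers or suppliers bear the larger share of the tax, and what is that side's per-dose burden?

Consumers bear the larger share: £4 per dose.

Without the tax, 238 − 3p = 4p − 224 gives 7p = 462, so p* = £66 and q* = 40.
With the tax collected from consumers, demand (in seller-price terms) shifts: qd = 238 − 3(p + 7).
Solving gives q = 28 with consumers paying £70 and suppliers receiving £63 (the £7 wedge).
Per-dose burden: consumers £4, suppliers £3.
Consumers take the larger share because demand is less price-elastic here (demand slope 3 vs supply slope 4).
The less price-elastic side of the market bears the larger share of a per-unit tax.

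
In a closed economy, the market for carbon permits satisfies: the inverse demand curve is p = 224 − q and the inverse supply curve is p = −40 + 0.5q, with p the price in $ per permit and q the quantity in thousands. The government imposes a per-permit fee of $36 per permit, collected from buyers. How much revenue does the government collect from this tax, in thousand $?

Rewrite in direct form: qd = 224 − p and qs = 2p + 80.
Before the tax: set 224 − p = 2p + 80 → p* = $48, q* = 176.
With the tax collected from buyers, demand (in seller-price terms) shifts: qd = 224 − (p + 36).
Solving gives q = 152 with buyers paying $72 and sellers receiving $36 (the $36 wedge).
Revenue = t · Q = 36 · 152 = $5472.

Tax revenue = $5472 thousand.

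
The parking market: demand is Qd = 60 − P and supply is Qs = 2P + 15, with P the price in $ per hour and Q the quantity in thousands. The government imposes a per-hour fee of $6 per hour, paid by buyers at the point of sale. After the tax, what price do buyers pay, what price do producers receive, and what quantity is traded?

Before the tax: set 60 − P = 2P + 15 → P* = $15, Q* = 45.
With the tax collected from buyers, demand (in seller-price terms) shifts: Qd = 60 − (P + 6).
Solving gives Q = 41 with buyers paying $19 and producers receiving $13 (the $6 wedge).
The less price-elastic side of the market bears the larger share of a per-unit tax.

Buyers pay $19; producers receive $13; quantity = 41.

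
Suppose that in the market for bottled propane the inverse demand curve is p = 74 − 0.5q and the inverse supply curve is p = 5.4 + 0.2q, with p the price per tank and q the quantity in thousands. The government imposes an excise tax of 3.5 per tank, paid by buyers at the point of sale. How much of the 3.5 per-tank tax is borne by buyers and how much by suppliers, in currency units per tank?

Rewrite in direct form: qd = 148 − 2p and qs = 5p − 27.
Before the tax: set 148 − 2p = 5p − 27 → p* = 25, q* = 98.
With the tax collected from buyers, demand (in seller-price terms) shifts: qd = 148 − 2(p + 3.5).
Solving gives q = 93 with buyers paying 27.5 and suppliers receiving 24 (the 3.5 wedge).
Burden on buyers: 2.5; on suppliers: 1. (They sum to 3.5.)

Buyers bear 2.5 per tank; suppliers bear 1 per tank.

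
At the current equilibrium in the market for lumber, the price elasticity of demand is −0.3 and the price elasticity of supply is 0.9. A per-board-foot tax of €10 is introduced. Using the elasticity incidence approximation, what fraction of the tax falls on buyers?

Buyers' share ≈ 0.75.

Incidence ratio: buyers' share ≈ εs / (εs + |εd|) = 0.9 / (0.9 + 0.3) = 0.75.
Supply is the more elastic side, so buyers bear the larger share.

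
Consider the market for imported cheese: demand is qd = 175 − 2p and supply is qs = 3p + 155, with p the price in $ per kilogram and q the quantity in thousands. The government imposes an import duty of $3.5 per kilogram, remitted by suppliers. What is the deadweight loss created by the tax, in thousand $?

Before the tax: set 175 − 2p = 3p + 155 → p* = $4, q* = 167.
With the tax collected from suppliers, supply shifts: qs = 3(p − 3.5) + 155.
Solving gives q = 162.8 with consumers paying $6.1 and suppliers receiving $2.6 (the $3.5 wedge).
Quantity falls by |ΔQ| = |167 − 162.8| = 4.2.
DWL = ½ · t · |ΔQ| = ½ · 3.5 · 4.2 = $7.35.

Deadweight loss = $7.35 thousand.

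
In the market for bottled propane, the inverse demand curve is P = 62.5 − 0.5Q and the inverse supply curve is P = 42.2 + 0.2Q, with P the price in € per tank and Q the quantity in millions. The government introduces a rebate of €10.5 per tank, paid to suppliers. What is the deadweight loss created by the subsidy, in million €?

Inverting to Q(P) form: Qd = 125 − 2P; Qs = 5P − 211.
Before the subsidy: set 125 − 2P = 5P − 211 → P* = €48, Q* = 29.
With a per-unit subsidy paid to suppliers, each receives P + 10.5 per unit sold, so supply becomes Qs = 5(P + 10.5) − 211.
New equilibrium: buyers pay €40.5, suppliers receive €51, Q = 44. (Wedge: Pb − Ps = −10.5.)
Quantity rises by |ΔQ| = |29 − 44| = 15.
DWL = ½ · t · |ΔQ| = ½ · 10.5 · 15 = €78.75.

Deadweight loss = €78.75 million.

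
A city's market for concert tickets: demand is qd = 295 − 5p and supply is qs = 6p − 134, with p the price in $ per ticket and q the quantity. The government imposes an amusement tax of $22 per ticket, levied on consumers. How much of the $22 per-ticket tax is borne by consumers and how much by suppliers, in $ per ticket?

Consumers bear $12 per ticket; suppliers bear $10 per ticket.

Before the tax: set 295 − 5p = 6p − 134 → p* = $39, q* = 100.
With the tax collected from consumers, demand (in seller-price terms) shifts: qd = 295 − 5(p + 22).
Solving gives q = 40 with consumers paying $51 and suppliers receiving $29 (the $22 wedge).
Burden on consumers: $12; on suppliers: $10. (They sum to $22.)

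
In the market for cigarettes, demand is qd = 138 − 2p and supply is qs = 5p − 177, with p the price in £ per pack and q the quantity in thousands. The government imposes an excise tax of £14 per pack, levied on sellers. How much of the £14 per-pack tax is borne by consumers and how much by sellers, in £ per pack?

Before the tax: set 138 − 2p = 5p − 177 → p* = £45, q* = 48.
With the tax collected from sellers, supply shifts: qs = 5(p − 14) − 177.
Solving gives q = 28 with consumers paying £55 and sellers receiving £41 (the £14 wedge).
Burden on consumers: £10; on sellers: £4. (They sum to £14.)

Consumers bear £10 per pack; sellers bear £4 per pack.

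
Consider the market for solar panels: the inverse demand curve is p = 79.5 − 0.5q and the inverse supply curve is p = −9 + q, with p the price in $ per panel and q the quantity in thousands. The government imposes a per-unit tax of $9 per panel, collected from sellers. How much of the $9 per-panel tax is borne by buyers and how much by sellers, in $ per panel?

Rewrite in direct form: qd = 159 − 2p and qs = p + 9.
Without the tax, 159 − 2p = p + 9 gives 3p = 150, so p* = $50 and q* = 59.
With the tax collected from sellers, supply shifts: qs = (p − 9) + 9.
Solving gives q = 53 with buyers paying $53 and sellers receiving $44 (the $9 wedge).
Burden on buyers: $3; on sellers: $6. (They sum to $9.)

Buyers bear $3 per panel; sellers bear $6 per panel.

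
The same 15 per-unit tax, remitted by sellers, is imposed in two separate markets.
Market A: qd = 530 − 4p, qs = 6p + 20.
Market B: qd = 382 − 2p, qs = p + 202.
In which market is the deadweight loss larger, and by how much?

Market A, by 195.

Market A: pre-tax p* = 51, q* = 326; post-tax q = 290; deadweight loss = 270.
Market B: pre-tax p* = 60, q* = 262; post-tax q = 252; deadweight loss = 75.
Difference: 270 vs 75 → market A is larger by 195.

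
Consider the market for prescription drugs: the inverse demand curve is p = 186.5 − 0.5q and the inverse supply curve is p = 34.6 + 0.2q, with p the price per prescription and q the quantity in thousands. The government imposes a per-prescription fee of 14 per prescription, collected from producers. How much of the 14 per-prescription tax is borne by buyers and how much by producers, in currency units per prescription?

Buyers bear 10 per prescription; producers bear 4 per prescription.

Inverting to q(p) form: qd = 373 − 2p; qs = 5p − 173.
Without the tax, 373 − 2p = 5p − 173 gives 7p = 546, so p* = 78 and q* = 217.
With the tax collected from producers, supply shifts: qs = 5(p − 14) − 173.
New equilibrium: buyers pay 88, producers receive 74, q = 197. (Wedge: pb − ps = 14.)
Burden on buyers: 10; on producers: 4. (They sum to 14.)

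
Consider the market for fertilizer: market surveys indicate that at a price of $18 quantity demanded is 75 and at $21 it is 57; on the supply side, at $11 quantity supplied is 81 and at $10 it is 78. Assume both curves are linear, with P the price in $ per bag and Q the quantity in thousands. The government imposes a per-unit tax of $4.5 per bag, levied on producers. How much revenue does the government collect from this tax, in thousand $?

Tax revenue = $378 thousand.

Demand slope: (57 − 75)/(21 − 18) = -6, so Qd = 183 − 6P.
Supply slope: (78 − 81)/(10 − 11) = 3, so Qs = 3P + 48.
Before the tax: set 183 − 6P = 3P + 48 → P* = $15, Q* = 93.
With the tax collected from producers, supply shifts: Qs = 3(P − 4.5) + 48.
Solving gives Q = 84 with consumers paying $16.5 and producers receiving $12 (the $4.5 wedge).
Revenue = t · Q = 4.5 · 84 = $378.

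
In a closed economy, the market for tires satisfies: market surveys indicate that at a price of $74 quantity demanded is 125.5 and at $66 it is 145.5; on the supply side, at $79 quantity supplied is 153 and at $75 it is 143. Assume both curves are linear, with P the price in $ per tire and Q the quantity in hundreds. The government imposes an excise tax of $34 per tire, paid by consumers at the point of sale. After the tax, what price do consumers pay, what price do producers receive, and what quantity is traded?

Consumers pay $88; producers receive $54; quantity = 90.5.

Demand slope: (145.5 − 125.5)/(66 − 74) = -2.5, so Qd = 310.5 − 2.5P.
Supply slope: (143 − 153)/(75 − 79) = 2.5, so Qs = 2.5P − 44.5.
Without the tax, 310.5 − 2.5P = 2.5P − 44.5 gives 5P = 355, so P* = $71 and Q* = 133.
With the tax collected from consumers, demand (in seller-price terms) shifts: Qd = 310.5 − 2.5(P + 34).
New equilibrium: consumers pay $88, producers receive $54, Q = 90.5. (Wedge: Pb − Ps = 34.)
The less price-elastic side of the market bears the larger share of a per-unit tax.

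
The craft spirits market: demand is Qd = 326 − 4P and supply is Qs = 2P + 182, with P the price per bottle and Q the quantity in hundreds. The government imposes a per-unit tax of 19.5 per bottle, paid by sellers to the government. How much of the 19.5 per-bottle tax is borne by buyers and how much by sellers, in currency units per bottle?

Buyers bear 6.5 per bottle; sellers bear 13 per bottle.

Without the tax, 326 − 4P = 2P + 182 gives 6P = 144, so P* = 24 and Q* = 230.
With the tax collected from sellers, supply shifts: Qs = 2(P − 19.5) + 182.
Solving gives Q = 204 with buyers paying 30.5 and sellers receiving 11 (the 19.5 wedge).
Burden on buyers: 6.5; on sellers: 13. (They sum to 19.5.)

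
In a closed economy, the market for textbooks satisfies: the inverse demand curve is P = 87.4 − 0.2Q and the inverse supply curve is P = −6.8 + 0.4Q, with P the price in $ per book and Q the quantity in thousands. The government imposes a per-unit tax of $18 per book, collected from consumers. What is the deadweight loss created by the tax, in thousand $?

Deadweight loss = $270 thousand.

Inverting to Q(P) form: Qd = 437 − 5P; Qs = 2.5P + 17.
Before the tax: set 437 − 5P = 2.5P + 17 → P* = $56, Q* = 157.
With the tax collected from consumers, demand (in seller-price terms) shifts: Qd = 437 − 5(P + 18).
New equilibrium: consumers pay $62, suppliers receive $44, Q = 127. (Wedge: Pb − Ps = 18.)
Quantity falls by |ΔQ| = |157 − 127| = 30.
DWL = ½ · t · |ΔQ| = ½ · 18 · 30 = $270.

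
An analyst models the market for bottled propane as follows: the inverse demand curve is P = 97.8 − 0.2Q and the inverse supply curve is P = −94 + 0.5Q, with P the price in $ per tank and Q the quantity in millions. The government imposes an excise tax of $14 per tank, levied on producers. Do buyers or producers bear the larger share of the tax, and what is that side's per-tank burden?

Producers bear the larger share: $10 per tank.

Inverting to Q(P) form: Qd = 489 − 5P; Qs = 2P + 188.
Before the tax: set 489 − 5P = 2P + 188 → P* = $43, Q* = 274.
With the tax collected from producers, supply shifts: Qs = 2(P − 14) + 188.
New equilibrium: buyers pay $47, producers receive $33, Q = 254. (Wedge: Pb − Ps = 14.)
Per-tank burden: buyers $4, producers $10.
Producers take the larger share because supply is less price-elastic here (demand slope 5 vs supply slope 2).
The less price-elastic side of the market bears the larger share of a per-unit tax.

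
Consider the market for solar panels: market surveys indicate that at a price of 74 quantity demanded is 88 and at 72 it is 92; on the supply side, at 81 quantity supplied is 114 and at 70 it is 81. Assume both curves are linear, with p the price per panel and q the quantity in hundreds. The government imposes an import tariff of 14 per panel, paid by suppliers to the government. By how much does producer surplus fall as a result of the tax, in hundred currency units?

Producer surplus falls by 456.96 hundred.

Demand slope: (92 − 88)/(72 − 74) = -2, so qd = 236 − 2p.
Supply slope: (81 − 114)/(70 − 81) = 3, so qs = 3p − 129.
Before the tax: set 236 − 2p = 3p − 129 → p* = 73, q* = 90.
With the tax collected from suppliers, supply shifts: qs = 3(p − 14) − 129.
Solving gives q = 73.2 with consumers paying 81.4 and suppliers receiving 67.4 (the 14 wedge).
ΔPS is the trapezoid between Q = 73.2 and Q = 90 of height 5.6: ½ · (90 + 73.2) · 5.6 = 456.96.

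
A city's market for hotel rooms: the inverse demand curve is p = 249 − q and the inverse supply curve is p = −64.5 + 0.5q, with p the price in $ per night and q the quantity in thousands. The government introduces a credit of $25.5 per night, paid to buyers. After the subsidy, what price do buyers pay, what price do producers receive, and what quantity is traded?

Rewrite in direct form: qd = 249 − p and qs = 2p + 129.
Without the subsidy, 249 − p = 2p + 129 gives 3p = 120, so p* = $40 and q* = 209.
With a per-unit subsidy paid to buyers, each effectively pays p − 25.5, so demand becomes qd = 249 − (p − 25.5).
Solving gives q = 226 with buyers paying $23 and producers receiving $48.5 (the $25.5 wedge).

Buyers pay $23; producers receive $48.5; quantity = 226.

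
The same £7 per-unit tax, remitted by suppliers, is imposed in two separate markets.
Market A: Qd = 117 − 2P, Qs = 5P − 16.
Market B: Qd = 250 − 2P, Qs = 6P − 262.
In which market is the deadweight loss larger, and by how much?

Market B, by £1.75.

Market A: pre-tax P* = £19, Q* = 79; post-tax Q = 69; deadweight loss = £35.
Market B: pre-tax P* = £64, Q* = 122; post-tax Q = 111.5; deadweight loss = £36.75.
Difference: £35 vs £36.75 → market B is larger by £1.75.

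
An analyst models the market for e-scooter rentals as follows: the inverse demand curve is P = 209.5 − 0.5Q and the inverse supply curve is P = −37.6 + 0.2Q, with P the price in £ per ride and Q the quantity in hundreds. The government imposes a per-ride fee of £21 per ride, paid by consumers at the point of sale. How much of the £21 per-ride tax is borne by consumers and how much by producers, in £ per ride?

Rewrite in direct form: Qd = 419 − 2P and Qs = 5P + 188.
Without the tax, 419 − 2P = 5P + 188 gives 7P = 231, so P* = £33 and Q* = 353.
With the tax collected from consumers, demand (in seller-price terms) shifts: Qd = 419 − 2(P + 21).
Solving gives Q = 323 with consumers paying £48 and producers receiving £27 (the £21 wedge).
Burden on consumers: £15; on producers: £6. (They sum to £21.)
The less price-elastic side of the market bears the larger share of a per-unit tax.

Consumers bear £15 per ride; producers bear £6 per ride.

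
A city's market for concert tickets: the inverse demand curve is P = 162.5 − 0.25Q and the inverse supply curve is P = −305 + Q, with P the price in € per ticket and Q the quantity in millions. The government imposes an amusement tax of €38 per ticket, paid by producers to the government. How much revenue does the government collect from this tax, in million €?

Tax revenue = €13056.8 million.

Rewrite in direct form: Qd = 650 − 4P and Qs = P + 305.
Without the tax, 650 − 4P = P + 305 gives 5P = 345, so P* = €69 and Q* = 374.
With the tax collected from producers, supply shifts: Qs = (P − 38) + 305.
New equilibrium: consumers pay €76.6, producers receive €38.6, Q = 343.6. (Wedge: Pb − Ps = 38.)
Revenue = t · Q = 38 · 343.6 = €13056.8.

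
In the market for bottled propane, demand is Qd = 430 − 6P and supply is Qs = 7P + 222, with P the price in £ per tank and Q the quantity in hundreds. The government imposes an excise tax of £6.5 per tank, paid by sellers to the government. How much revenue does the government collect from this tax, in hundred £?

Tax revenue = £2034.5 hundred.

Before the tax: set 430 − 6P = 7P + 222 → P* = £16, Q* = 334.
With the tax collected from sellers, supply shifts: Qs = 7(P − 6.5) + 222.
New equilibrium: buyers pay £19.5, sellers receive £13, Q = 313. (Wedge: Pb − Ps = 6.5.)
Revenue = t · Q = 6.5 · 313 = £2034.5.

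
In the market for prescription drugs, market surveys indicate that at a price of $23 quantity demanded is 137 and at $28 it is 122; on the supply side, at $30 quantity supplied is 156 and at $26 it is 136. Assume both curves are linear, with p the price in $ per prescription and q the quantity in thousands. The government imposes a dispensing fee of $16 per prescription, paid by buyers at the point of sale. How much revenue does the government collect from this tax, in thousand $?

Demand slope: (122 − 137)/(28 − 23) = -3, so qd = 206 − 3p.
Supply slope: (136 − 156)/(26 − 30) = 5, so qs = 5p + 6.
Before the tax: set 206 − 3p = 5p + 6 → p* = $25, q* = 131.
With the tax collected from buyers, demand (in seller-price terms) shifts: qd = 206 − 3(p + 16).
New equilibrium: buyers pay $35, suppliers receive $19, q = 101. (Wedge: pb − ps = 16.)
Revenue = t · Q = 16 · 101 = $1616.

Tax revenue = $1616 thousand.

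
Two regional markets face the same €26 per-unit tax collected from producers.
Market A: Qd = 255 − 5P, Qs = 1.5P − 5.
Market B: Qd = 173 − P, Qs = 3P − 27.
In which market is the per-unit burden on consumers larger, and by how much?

Market B, by €13.5.

Market A: pre-tax P* = €40, Q* = 55; post-tax Q = 25; per-unit burden on consumers = €6.
Market B: pre-tax P* = €50, Q* = 123; post-tax Q = 103.5; per-unit burden on consumers = €19.5.
Difference: €6 vs €19.5 → market B is larger by €13.5.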